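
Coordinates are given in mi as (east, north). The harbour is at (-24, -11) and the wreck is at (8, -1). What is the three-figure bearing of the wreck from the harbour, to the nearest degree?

073°

Δeast = 8 − -24 = 32.00; Δnorth = -1 − -11 = 10.00.
Bearing = atan2(Δeast, Δnorth) mod 360° = 72.65° ≈ 073°.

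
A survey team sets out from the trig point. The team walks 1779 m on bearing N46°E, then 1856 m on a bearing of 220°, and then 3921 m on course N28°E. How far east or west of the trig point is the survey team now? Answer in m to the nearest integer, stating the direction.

1927 m east

Leg 1 (N46°E, 1779 m): east 1779 sin 46° = 1279.71, north 1779 cos 46° = 1235.80
Leg 2 (220°, 1856 m): east 1856 sin 220° = -1193.01, north 1856 cos 220° = -1421.78
Leg 3 (N28°E, 3921 m): east 3921 sin 28° = 1840.80, north 3921 cos 28° = 3462.04
Net east component: 1927.49 m.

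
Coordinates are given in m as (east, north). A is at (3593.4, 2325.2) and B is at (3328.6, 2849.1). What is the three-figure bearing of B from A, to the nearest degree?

333°

Δeast = 3328.6 − 3593.4 = -264.80; Δnorth = 2849.1 − 2325.2 = 523.90.
Bearing = atan2(Δeast, Δnorth) mod 360° = 333.19° ≈ 333°.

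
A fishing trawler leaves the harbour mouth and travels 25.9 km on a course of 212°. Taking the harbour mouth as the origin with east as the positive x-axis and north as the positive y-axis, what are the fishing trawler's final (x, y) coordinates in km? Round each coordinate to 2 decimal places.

(-13.72, -21.96)

Leg 1 (212°, 25.9 km): east 25.9 sin 212° = -13.72, north 25.9 cos 212° = -21.96
Summing: -13.72 km east, -21.96 km north → (-13.72, -21.96).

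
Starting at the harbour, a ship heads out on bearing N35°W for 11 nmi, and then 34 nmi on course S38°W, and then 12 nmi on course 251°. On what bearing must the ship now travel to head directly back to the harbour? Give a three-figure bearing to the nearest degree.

061°

Leg 1 (N35°W, 11 nmi): east 11 sin 325° = -6.31, north 11 cos 325° = 9.01
Leg 2 (S38°W, 34 nmi): east 34 sin 218° = -20.93, north 34 cos 218° = -26.79
Leg 3 (251°, 12 nmi): east 12 sin 251° = -11.35, north 12 cos 251° = -3.91
Net displacement: -38.59 east, -21.69 north. Direction back to start is (38.59, 21.69): bearing = atan2(38.59, 21.69) mod 360° = 60.66° ≈ 061°.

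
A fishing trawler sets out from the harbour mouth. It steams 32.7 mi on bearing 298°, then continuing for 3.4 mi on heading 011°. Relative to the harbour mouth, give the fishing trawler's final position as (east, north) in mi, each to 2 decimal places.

(-28.22, 18.69)

Leg 1 (298°, 32.7 mi): east 32.7 sin 298° = -28.87, north 32.7 cos 298° = 15.35
Leg 2 (011°, 3.4 mi): east 3.4 sin 11° = 0.65, north 3.4 cos 11° = 3.34
Summing: -28.22 mi east, 18.69 mi north → (-28.22, 18.69).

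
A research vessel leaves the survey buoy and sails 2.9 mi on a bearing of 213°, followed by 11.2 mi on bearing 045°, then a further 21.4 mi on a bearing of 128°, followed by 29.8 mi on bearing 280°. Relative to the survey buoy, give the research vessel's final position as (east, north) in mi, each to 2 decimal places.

Leg 1 (213°, 2.9 mi): east 2.9 sin 213° = -1.58, north 2.9 cos 213° = -2.43
Leg 2 (045°, 11.2 mi): east 11.2 sin 45° = 7.92, north 11.2 cos 45° = 7.92
Leg 3 (128°, 21.4 mi): east 21.4 sin 128° = 16.86, north 21.4 cos 128° = -13.18
Leg 4 (280°, 29.8 mi): east 29.8 sin 280° = -29.35, north 29.8 cos 280° = 5.17
Summing: -6.14 mi east, -2.51 mi north → (-6.14, -2.51).

(-6.14, -2.51)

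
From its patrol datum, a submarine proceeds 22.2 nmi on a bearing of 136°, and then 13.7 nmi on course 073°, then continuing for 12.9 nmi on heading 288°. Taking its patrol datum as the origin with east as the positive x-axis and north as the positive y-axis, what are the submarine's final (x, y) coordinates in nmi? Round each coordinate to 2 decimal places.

(16.25, -7.98)

Leg 1 (136°, 22.2 nmi): east 22.2 sin 136° = 15.42, north 22.2 cos 136° = -15.97
Leg 2 (073°, 13.7 nmi): east 13.7 sin 73° = 13.10, north 13.7 cos 73° = 4.01
Leg 3 (288°, 12.9 nmi): east 12.9 sin 288° = -12.27, north 12.9 cos 288° = 3.99
Summing: 16.25 nmi east, -7.98 nmi north → (16.25, -7.98).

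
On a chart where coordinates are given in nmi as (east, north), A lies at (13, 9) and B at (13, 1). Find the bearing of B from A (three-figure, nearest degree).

180°

Δeast = 13 − 13 = 0.00; Δnorth = 1 − 9 = -8.00.
Bearing = atan2(Δeast, Δnorth) mod 360° = 180.00° ≈ 180°.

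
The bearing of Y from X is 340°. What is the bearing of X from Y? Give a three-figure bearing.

Back-bearing = 340° − 180° = 160°.

160°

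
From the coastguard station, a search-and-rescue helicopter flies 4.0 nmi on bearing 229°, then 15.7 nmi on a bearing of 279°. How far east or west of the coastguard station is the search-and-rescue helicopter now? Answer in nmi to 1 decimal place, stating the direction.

18.5 nmi west

Leg 1 (229°, 4.0 nmi): east 4.0 sin 229° = -3.02, north 4.0 cos 229° = -2.62
Leg 2 (279°, 15.7 nmi): east 15.7 sin 279° = -15.51, north 15.7 cos 279° = 2.46
Net east component: -18.53 nmi.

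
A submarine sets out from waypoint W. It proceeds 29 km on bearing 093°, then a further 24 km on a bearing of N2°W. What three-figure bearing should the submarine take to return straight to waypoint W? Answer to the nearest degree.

231°

Leg 1 (093°, 29 km): east 29 sin 93° = 28.96, north 29 cos 93° = -1.52
Leg 2 (N2°W, 24 km): east 24 sin 358° = -0.84, north 24 cos 358° = 23.99
Net displacement: 28.12 east, 22.47 north. Direction back to start is (-28.12, -22.47): bearing = atan2(-28.12, -22.47) mod 360° = 231.38° ≈ 231°.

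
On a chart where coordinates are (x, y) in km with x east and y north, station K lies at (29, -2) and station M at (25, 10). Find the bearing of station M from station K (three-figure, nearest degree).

342°

Δeast = 25 − 29 = -4.00; Δnorth = 10 − -2 = 12.00.
Bearing = atan2(Δeast, Δnorth) mod 360° = 341.57° ≈ 342°.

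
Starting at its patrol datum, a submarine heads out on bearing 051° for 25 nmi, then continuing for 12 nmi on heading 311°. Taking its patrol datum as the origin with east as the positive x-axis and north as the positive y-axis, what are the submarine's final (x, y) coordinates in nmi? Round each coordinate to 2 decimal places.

Leg 1 (051°, 25 nmi): east 25 sin 51° = 19.43, north 25 cos 51° = 15.73
Leg 2 (311°, 12 nmi): east 12 sin 311° = -9.06, north 12 cos 311° = 7.87
Summing: 10.37 nmi east, 23.61 nmi north → (10.37, 23.61).

(10.37, 23.61)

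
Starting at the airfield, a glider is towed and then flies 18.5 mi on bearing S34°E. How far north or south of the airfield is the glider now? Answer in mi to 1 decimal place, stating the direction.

15.3 mi south

Leg 1 (S34°E, 18.5 mi): east 18.5 sin 146° = 10.35, north 18.5 cos 146° = -15.34
Net north component: -15.34 mi.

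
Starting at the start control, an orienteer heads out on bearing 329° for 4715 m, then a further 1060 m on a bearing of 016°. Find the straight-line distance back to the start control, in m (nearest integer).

Leg 1 (329°, 4715 m): east 4715 sin 329° = -2428.40, north 4715 cos 329° = 4041.54
Leg 2 (016°, 1060 m): east 1060 sin 16° = 292.18, north 1060 cos 16° = 1018.94
Net: -2136.23 east, 5060.48 north. Distance = √((-2136.23)² + (5060.48)²) = 5492.899 m.

5493 m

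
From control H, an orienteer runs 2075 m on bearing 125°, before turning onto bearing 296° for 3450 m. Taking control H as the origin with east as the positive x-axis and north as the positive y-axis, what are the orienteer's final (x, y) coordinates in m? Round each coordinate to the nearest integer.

(-1401, 322)

Leg 1 (125°, 2075 m): east 2075 sin 125° = 1699.74, north 2075 cos 125° = -1190.17
Leg 2 (296°, 3450 m): east 3450 sin 296° = -3100.84, north 3450 cos 296° = 1512.38
Summing: -1401.10 m east, 322.21 m north → (-1401, 322).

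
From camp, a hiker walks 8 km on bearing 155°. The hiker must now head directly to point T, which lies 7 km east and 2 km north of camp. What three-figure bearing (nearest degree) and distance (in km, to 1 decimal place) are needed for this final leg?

021°, 9.9 km

Leg 1 (155°, 8 km): east 8 sin 155° = 3.38, north 8 cos 155° = -7.25
Current position: (3.38, -7.25). Target: (7, 2). Remaining: Δeast = 3.62, Δnorth = 9.25.
Bearing = atan2(3.62, 9.25) mod 360° = 21.37°; distance = √((3.62)² + (9.25)²) = 9.933 km.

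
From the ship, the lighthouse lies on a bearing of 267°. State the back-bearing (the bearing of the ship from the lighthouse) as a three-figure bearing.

087°

Back-bearing = 267° − 180° = 087°.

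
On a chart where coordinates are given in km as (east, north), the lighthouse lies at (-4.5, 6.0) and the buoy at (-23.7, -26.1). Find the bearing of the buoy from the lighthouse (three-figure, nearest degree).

Δeast = -23.7 − -4.5 = -19.20; Δnorth = -26.1 − 6.0 = -32.10.
Bearing = atan2(Δeast, Δnorth) mod 360° = 210.88° ≈ 211°.

211°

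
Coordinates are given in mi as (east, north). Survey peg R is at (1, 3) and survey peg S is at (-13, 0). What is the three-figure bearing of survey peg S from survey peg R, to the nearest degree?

Δeast = -13 − 1 = -14.00; Δnorth = 0 − 3 = -3.00.
Bearing = atan2(Δeast, Δnorth) mod 360° = 257.91° ≈ 258°.

258°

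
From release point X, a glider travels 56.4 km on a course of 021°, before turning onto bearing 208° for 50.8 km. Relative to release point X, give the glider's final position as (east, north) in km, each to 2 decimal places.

Leg 1 (021°, 56.4 km): east 56.4 sin 21° = 20.21, north 56.4 cos 21° = 52.65
Leg 2 (208°, 50.8 km): east 50.8 sin 208° = -23.85, north 50.8 cos 208° = -44.85
Summing: -3.64 km east, 7.80 km north → (-3.64, 7.80).

(-3.64, 7.80)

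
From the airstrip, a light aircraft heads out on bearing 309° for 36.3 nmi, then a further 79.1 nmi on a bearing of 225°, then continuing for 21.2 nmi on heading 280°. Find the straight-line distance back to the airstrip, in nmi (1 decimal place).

Leg 1 (309°, 36.3 nmi): east 36.3 sin 309° = -28.21, north 36.3 cos 309° = 22.84
Leg 2 (225°, 79.1 nmi): east 79.1 sin 225° = -55.93, north 79.1 cos 225° = -55.93
Leg 3 (280°, 21.2 nmi): east 21.2 sin 280° = -20.88, north 21.2 cos 280° = 3.68
Net: -105.02 east, -29.41 north. Distance = √((-105.02)² + (-29.41)²) = 109.060 nmi.

109.1 nmi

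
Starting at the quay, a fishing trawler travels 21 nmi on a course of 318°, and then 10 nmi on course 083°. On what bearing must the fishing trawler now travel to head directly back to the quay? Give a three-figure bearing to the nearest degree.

Leg 1 (318°, 21 nmi): east 21 sin 318° = -14.05, north 21 cos 318° = 15.61
Leg 2 (083°, 10 nmi): east 10 sin 83° = 9.93, north 10 cos 83° = 1.22
Net displacement: -4.13 east, 16.82 north. Direction back to start is (4.13, -16.82): bearing = atan2(4.13, -16.82) mod 360° = 166.22° ≈ 166°.

166°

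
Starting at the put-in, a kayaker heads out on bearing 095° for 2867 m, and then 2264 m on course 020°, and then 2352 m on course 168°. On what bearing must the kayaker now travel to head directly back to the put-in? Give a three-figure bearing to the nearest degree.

Leg 1 (095°, 2867 m): east 2867 sin 95° = 2856.09, north 2867 cos 95° = -249.88
Leg 2 (020°, 2264 m): east 2264 sin 20° = 774.33, north 2264 cos 20° = 2127.46
Leg 3 (168°, 2352 m): east 2352 sin 168° = 489.01, north 2352 cos 168° = -2300.60
Net displacement: 4119.43 east, -423.01 north. Direction back to start is (-4119.43, 423.01): bearing = atan2(-4119.43, 423.01) mod 360° = 275.86° ≈ 276°.

276°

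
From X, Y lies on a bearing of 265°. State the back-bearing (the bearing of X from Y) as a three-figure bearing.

Back-bearing = 265° − 180° = 085°.

085°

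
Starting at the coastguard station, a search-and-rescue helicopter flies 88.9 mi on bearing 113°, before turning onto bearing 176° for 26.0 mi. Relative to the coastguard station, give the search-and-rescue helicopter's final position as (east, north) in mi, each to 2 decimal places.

(83.65, -60.67)

Leg 1 (113°, 88.9 mi): east 88.9 sin 113° = 81.83, north 88.9 cos 113° = -34.74
Leg 2 (176°, 26.0 mi): east 26.0 sin 176° = 1.81, north 26.0 cos 176° = -25.94
Summing: 83.65 mi east, -60.67 mi north → (83.65, -60.67).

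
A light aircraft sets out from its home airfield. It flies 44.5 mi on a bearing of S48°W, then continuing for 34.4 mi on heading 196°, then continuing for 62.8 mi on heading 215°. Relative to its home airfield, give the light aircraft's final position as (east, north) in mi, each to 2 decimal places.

Leg 1 (S48°W, 44.5 mi): east 44.5 sin 228° = -33.07, north 44.5 cos 228° = -29.78
Leg 2 (196°, 34.4 mi): east 34.4 sin 196° = -9.48, north 34.4 cos 196° = -33.07
Leg 3 (215°, 62.8 mi): east 62.8 sin 215° = -36.02, north 62.8 cos 215° = -51.44
Summing: -78.57 mi east, -114.29 mi north → (-78.57, -114.29).

(-78.57, -114.29)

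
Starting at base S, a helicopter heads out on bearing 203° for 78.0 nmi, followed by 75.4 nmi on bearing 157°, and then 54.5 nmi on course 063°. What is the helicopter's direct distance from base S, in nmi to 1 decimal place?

Leg 1 (203°, 78.0 nmi): east 78.0 sin 203° = -30.48, north 78.0 cos 203° = -71.80
Leg 2 (157°, 75.4 nmi): east 75.4 sin 157° = 29.46, north 75.4 cos 157° = -69.41
Leg 3 (063°, 54.5 nmi): east 54.5 sin 63° = 48.56, north 54.5 cos 63° = 24.74
Net: 47.54 east, -116.46 north. Distance = √((47.54)² + (-116.46)²) = 125.794 nmi.

125.8 nmi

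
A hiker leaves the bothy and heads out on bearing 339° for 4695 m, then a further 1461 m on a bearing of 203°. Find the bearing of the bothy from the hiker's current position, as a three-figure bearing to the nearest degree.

143°

Leg 1 (339°, 4695 m): east 4695 sin 339° = -1682.54, north 4695 cos 339° = 4383.16
Leg 2 (203°, 1461 m): east 1461 sin 203° = -570.86, north 1461 cos 203° = -1344.86
Net displacement: -2253.40 east, 3038.30 north. Direction back to start is (2253.40, -3038.30): bearing = atan2(2253.40, -3038.30) mod 360° = 143.44° ≈ 143°.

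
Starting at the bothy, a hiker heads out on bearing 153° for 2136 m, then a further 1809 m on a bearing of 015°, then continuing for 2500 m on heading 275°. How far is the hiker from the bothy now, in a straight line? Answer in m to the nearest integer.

Leg 1 (153°, 2136 m): east 2136 sin 153° = 969.72, north 2136 cos 153° = -1903.19
Leg 2 (015°, 1809 m): east 1809 sin 15° = 468.20, north 1809 cos 15° = 1747.36
Leg 3 (275°, 2500 m): east 2500 sin 275° = -2490.49, north 2500 cos 275° = 217.89
Net: -1052.56 east, 62.06 north. Distance = √((-1052.56)² + (62.06)²) = 1054.387 m.

1054 m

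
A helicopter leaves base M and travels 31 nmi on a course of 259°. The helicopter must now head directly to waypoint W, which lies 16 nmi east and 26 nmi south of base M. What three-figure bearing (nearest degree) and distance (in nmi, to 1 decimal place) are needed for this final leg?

Leg 1 (259°, 31 nmi): east 31 sin 259° = -30.43, north 31 cos 259° = -5.92
Current position: (-30.43, -5.92). Target: (16, -26). Remaining: Δeast = 46.43, Δnorth = -20.08.
Bearing = atan2(46.43, -20.08) mod 360° = 113.39°; distance = √((46.43)² + (-20.08)²) = 50.588 nmi.

113°, 50.6 nmi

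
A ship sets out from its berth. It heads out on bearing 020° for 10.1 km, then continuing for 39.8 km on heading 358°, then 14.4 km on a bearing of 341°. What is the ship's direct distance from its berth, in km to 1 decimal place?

Leg 1 (020°, 10.1 km): east 10.1 sin 20° = 3.45, north 10.1 cos 20° = 9.49
Leg 2 (358°, 39.8 km): east 39.8 sin 358° = -1.39, north 39.8 cos 358° = 39.78
Leg 3 (341°, 14.4 km): east 14.4 sin 341° = -4.69, north 14.4 cos 341° = 13.62
Net: -2.62 east, 62.88 north. Distance = √((-2.62)² + (62.88)²) = 62.937 km.

62.9 km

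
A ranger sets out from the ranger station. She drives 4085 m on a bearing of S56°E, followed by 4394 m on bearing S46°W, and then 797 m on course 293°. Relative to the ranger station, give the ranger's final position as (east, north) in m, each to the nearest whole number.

Leg 1 (S56°E, 4085 m): east 4085 sin 124° = 3386.62, north 4085 cos 124° = -2284.30
Leg 2 (S46°W, 4394 m): east 4394 sin 226° = -3160.78, north 4394 cos 226° = -3052.33
Leg 3 (293°, 797 m): east 797 sin 293° = -733.64, north 797 cos 293° = 311.41
Summing: -507.80 m east, -5025.22 m north → (-508, -5025).

(-508, -5025)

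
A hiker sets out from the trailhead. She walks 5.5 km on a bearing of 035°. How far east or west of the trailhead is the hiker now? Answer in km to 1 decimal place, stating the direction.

Leg 1 (035°, 5.5 km): east 5.5 sin 35° = 3.15, north 5.5 cos 35° = 4.51
Net east component: 3.15 km.

3.2 km east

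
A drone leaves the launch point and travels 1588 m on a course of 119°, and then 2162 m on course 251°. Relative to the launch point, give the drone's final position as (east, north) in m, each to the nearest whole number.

Leg 1 (119°, 1588 m): east 1588 sin 119° = 1388.90, north 1588 cos 119° = -769.88
Leg 2 (251°, 2162 m): east 2162 sin 251° = -2044.21, north 2162 cos 251° = -703.88
Summing: -655.32 m east, -1473.76 m north → (-655, -1474).

(-655, -1474)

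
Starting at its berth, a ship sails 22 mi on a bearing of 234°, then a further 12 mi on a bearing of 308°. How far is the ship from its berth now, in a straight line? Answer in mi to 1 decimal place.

Leg 1 (234°, 22 mi): east 22 sin 234° = -17.80, north 22 cos 234° = -12.93
Leg 2 (308°, 12 mi): east 12 sin 308° = -9.46, north 12 cos 308° = 7.39
Net: -27.25 east, -5.54 north. Distance = √((-27.25)² + (-5.54)²) = 27.813 mi.

27.8 mi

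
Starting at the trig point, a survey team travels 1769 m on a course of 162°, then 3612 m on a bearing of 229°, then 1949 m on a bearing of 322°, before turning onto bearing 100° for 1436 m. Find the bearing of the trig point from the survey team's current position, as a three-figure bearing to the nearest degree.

035°

Leg 1 (162°, 1769 m): east 1769 sin 162° = 546.65, north 1769 cos 162° = -1682.42
Leg 2 (229°, 3612 m): east 3612 sin 229° = -2726.01, north 3612 cos 229° = -2369.69
Leg 3 (322°, 1949 m): east 1949 sin 322° = -1199.92, north 1949 cos 322° = 1535.83
Leg 4 (100°, 1436 m): east 1436 sin 100° = 1414.18, north 1436 cos 100° = -249.36
Net displacement: -1965.10 east, -2765.63 north. Direction back to start is (1965.10, 2765.63): bearing = atan2(1965.10, 2765.63) mod 360° = 35.40° ≈ 035°.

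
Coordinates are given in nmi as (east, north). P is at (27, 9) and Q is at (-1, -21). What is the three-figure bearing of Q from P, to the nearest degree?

Δeast = -1 − 27 = -28.00; Δnorth = -21 − 9 = -30.00.
Bearing = atan2(Δeast, Δnorth) mod 360° = 223.03° ≈ 223°.

223°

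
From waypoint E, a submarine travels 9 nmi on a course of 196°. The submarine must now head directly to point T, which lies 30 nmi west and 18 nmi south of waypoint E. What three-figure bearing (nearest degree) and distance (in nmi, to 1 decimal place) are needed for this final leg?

Leg 1 (196°, 9 nmi): east 9 sin 196° = -2.48, north 9 cos 196° = -8.65
Current position: (-2.48, -8.65). Target: (-30, -18). Remaining: Δeast = -27.52, Δnorth = -9.35.
Bearing = atan2(-27.52, -9.35) mod 360° = 251.24°; distance = √((-27.52)² + (-9.35)²) = 29.064 nmi.

251°, 29.1 nmi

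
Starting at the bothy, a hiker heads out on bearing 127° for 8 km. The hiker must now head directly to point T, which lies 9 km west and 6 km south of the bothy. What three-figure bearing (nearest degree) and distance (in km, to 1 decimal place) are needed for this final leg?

Leg 1 (127°, 8 km): east 8 sin 127° = 6.39, north 8 cos 127° = -4.81
Current position: (6.39, -4.81). Target: (-9, -6). Remaining: Δeast = -15.39, Δnorth = -1.19.
Bearing = atan2(-15.39, -1.19) mod 360° = 265.59°; distance = √((-15.39)² + (-1.19)²) = 15.435 km.

266°, 15.4 km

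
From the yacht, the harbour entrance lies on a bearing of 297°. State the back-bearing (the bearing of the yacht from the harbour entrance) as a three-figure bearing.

117°

Back-bearing = 297° − 180° = 117°.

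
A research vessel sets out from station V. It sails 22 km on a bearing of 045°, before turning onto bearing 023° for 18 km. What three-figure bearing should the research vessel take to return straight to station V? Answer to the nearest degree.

215°

Leg 1 (045°, 22 km): east 22 sin 45° = 15.56, north 22 cos 45° = 15.56
Leg 2 (023°, 18 km): east 18 sin 23° = 7.03, north 18 cos 23° = 16.57
Net displacement: 22.59 east, 32.13 north. Direction back to start is (-22.59, -32.13): bearing = atan2(-22.59, -32.13) mod 360° = 215.11° ≈ 215°.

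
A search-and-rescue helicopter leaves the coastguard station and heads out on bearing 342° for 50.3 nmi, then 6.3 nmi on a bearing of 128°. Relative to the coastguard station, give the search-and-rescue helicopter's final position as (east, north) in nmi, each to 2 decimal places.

Leg 1 (342°, 50.3 nmi): east 50.3 sin 342° = -15.54, north 50.3 cos 342° = 47.84
Leg 2 (128°, 6.3 nmi): east 6.3 sin 128° = 4.96, north 6.3 cos 128° = -3.88
Summing: -10.58 nmi east, 43.96 nmi north → (-10.58, 43.96).

(-10.58, 43.96)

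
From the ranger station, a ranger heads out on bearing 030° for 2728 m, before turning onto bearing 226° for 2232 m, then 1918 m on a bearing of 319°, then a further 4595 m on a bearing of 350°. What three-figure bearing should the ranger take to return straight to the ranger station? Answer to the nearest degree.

161°

Leg 1 (030°, 2728 m): east 2728 sin 30° = 1364.00, north 2728 cos 30° = 2362.52
Leg 2 (226°, 2232 m): east 2232 sin 226° = -1605.57, north 2232 cos 226° = -1550.48
Leg 3 (319°, 1918 m): east 1918 sin 319° = -1258.32, north 1918 cos 319° = 1447.53
Leg 4 (350°, 4595 m): east 4595 sin 350° = -797.91, north 4595 cos 350° = 4525.19
Net displacement: -2297.80 east, 6784.76 north. Direction back to start is (2297.80, -6784.76): bearing = atan2(2297.80, -6784.76) mod 360° = 161.29° ≈ 161°.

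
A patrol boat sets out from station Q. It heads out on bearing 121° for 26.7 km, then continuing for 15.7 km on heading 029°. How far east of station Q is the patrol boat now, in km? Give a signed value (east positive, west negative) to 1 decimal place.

Leg 1 (121°, 26.7 km): east 26.7 sin 121° = 22.89, north 26.7 cos 121° = -13.75
Leg 2 (029°, 15.7 km): east 15.7 sin 29° = 7.61, north 15.7 cos 29° = 13.73
Net east component: 30.50 km.

30.5 km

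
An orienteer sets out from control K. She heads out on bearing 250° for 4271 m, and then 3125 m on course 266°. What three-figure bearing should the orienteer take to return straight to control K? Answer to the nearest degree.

Leg 1 (250°, 4271 m): east 4271 sin 250° = -4013.43, north 4271 cos 250° = -1460.77
Leg 2 (266°, 3125 m): east 3125 sin 266° = -3117.39, north 3125 cos 266° = -217.99
Net displacement: -7130.81 east, -1678.76 north. Direction back to start is (7130.81, 1678.76): bearing = atan2(7130.81, 1678.76) mod 360° = 76.75° ≈ 077°.

077°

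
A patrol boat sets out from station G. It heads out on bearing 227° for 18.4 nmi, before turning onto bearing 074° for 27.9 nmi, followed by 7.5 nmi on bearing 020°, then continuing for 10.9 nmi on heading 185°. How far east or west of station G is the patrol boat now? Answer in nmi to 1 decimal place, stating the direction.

15.0 nmi east

Leg 1 (227°, 18.4 nmi): east 18.4 sin 227° = -13.46, north 18.4 cos 227° = -12.55
Leg 2 (074°, 27.9 nmi): east 27.9 sin 74° = 26.82, north 27.9 cos 74° = 7.69
Leg 3 (020°, 7.5 nmi): east 7.5 sin 20° = 2.57, north 7.5 cos 20° = 7.05
Leg 4 (185°, 10.9 nmi): east 10.9 sin 185° = -0.95, north 10.9 cos 185° = -10.86
Net east component: 14.98 nmi.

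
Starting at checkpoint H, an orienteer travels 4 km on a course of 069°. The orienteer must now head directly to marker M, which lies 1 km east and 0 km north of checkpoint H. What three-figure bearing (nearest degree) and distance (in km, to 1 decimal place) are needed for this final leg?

242°, 3.1 km

Leg 1 (069°, 4 km): east 4 sin 69° = 3.73, north 4 cos 69° = 1.43
Current position: (3.73, 1.43). Target: (1, 0). Remaining: Δeast = -2.73, Δnorth = -1.43.
Bearing = atan2(-2.73, -1.43) mod 360° = 242.33°; distance = √((-2.73)² + (-1.43)²) = 3.087 km.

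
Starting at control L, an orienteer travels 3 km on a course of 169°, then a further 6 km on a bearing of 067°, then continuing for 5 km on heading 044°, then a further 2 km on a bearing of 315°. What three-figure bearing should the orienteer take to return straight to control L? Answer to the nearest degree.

Leg 1 (169°, 3 km): east 3 sin 169° = 0.57, north 3 cos 169° = -2.94
Leg 2 (067°, 6 km): east 6 sin 67° = 5.52, north 6 cos 67° = 2.34
Leg 3 (044°, 5 km): east 5 sin 44° = 3.47, north 5 cos 44° = 3.60
Leg 4 (315°, 2 km): east 2 sin 315° = -1.41, north 2 cos 315° = 1.41
Net displacement: 8.15 east, 4.41 north. Direction back to start is (-8.15, -4.41): bearing = atan2(-8.15, -4.41) mod 360° = 241.59° ≈ 242°.

242°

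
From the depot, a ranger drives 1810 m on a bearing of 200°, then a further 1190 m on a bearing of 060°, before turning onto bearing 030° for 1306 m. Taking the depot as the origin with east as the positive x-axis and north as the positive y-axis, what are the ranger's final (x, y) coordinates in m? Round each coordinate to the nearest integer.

(1065, 25)

Leg 1 (200°, 1810 m): east 1810 sin 200° = -619.06, north 1810 cos 200° = -1700.84
Leg 2 (060°, 1190 m): east 1190 sin 60° = 1030.57, north 1190 cos 60° = 595.00
Leg 3 (030°, 1306 m): east 1306 sin 30° = 653.00, north 1306 cos 30° = 1131.03
Summing: 1064.51 m east, 25.19 m north → (1065, 25).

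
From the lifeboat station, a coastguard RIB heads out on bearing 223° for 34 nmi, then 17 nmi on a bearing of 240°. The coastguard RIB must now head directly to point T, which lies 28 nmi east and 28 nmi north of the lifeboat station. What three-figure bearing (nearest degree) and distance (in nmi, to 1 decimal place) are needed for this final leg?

Leg 1 (223°, 34 nmi): east 34 sin 223° = -23.19, north 34 cos 223° = -24.87
Leg 2 (240°, 17 nmi): east 17 sin 240° = -14.72, north 17 cos 240° = -8.50
Current position: (-37.91, -33.37). Target: (28, 28). Remaining: Δeast = 65.91, Δnorth = 61.37.
Bearing = atan2(65.91, 61.37) mod 360° = 47.04°; distance = √((65.91)² + (61.37)²) = 90.055 nmi.

047°, 90.1 nmi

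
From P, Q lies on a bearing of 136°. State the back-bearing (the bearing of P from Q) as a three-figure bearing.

316°

Back-bearing = 136° + 180° = 316°.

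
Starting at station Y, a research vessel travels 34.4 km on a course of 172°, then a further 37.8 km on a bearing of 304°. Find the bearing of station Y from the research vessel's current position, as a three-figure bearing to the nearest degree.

064°

Leg 1 (172°, 34.4 km): east 34.4 sin 172° = 4.79, north 34.4 cos 172° = -34.07
Leg 2 (304°, 37.8 km): east 37.8 sin 304° = -31.34, north 37.8 cos 304° = 21.14
Net displacement: -26.55 east, -12.93 north. Direction back to start is (26.55, 12.93): bearing = atan2(26.55, 12.93) mod 360° = 64.04° ≈ 064°.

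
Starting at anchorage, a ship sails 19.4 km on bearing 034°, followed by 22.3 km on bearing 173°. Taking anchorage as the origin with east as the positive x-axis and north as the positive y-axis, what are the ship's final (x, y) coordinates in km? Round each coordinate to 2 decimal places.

(13.57, -6.05)

Leg 1 (034°, 19.4 km): east 19.4 sin 34° = 10.85, north 19.4 cos 34° = 16.08
Leg 2 (173°, 22.3 km): east 22.3 sin 173° = 2.72, north 22.3 cos 173° = -22.13
Summing: 13.57 km east, -6.05 km north → (13.57, -6.05).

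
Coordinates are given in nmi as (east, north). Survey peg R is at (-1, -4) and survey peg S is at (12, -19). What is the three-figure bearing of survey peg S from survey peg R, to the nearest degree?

Δeast = 12 − -1 = 13.00; Δnorth = -19 − -4 = -15.00.
Bearing = atan2(Δeast, Δnorth) mod 360° = 139.09° ≈ 139°.

139°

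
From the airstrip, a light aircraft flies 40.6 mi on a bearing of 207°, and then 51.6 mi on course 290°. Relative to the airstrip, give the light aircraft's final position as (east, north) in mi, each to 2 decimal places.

Leg 1 (207°, 40.6 mi): east 40.6 sin 207° = -18.43, north 40.6 cos 207° = -36.17
Leg 2 (290°, 51.6 mi): east 51.6 sin 290° = -48.49, north 51.6 cos 290° = 17.65
Summing: -66.92 mi east, -18.53 mi north → (-66.92, -18.53).

(-66.92, -18.53)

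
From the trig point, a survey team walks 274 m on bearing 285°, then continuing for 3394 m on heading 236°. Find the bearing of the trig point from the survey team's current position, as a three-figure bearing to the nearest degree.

Leg 1 (285°, 274 m): east 274 sin 285° = -264.66, north 274 cos 285° = 70.92
Leg 2 (236°, 3394 m): east 3394 sin 236° = -2813.75, north 3394 cos 236° = -1897.90
Net displacement: -3078.42 east, -1826.98 north. Direction back to start is (3078.42, 1826.98): bearing = atan2(3078.42, 1826.98) mod 360° = 59.31° ≈ 059°.

059°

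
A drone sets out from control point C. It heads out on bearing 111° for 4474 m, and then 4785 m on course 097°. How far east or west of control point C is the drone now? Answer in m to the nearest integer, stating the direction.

8926 m east

Leg 1 (111°, 4474 m): east 4474 sin 111° = 4176.84, north 4474 cos 111° = -1603.34
Leg 2 (097°, 4785 m): east 4785 sin 97° = 4749.33, north 4785 cos 97° = -583.14
Net east component: 8926.17 m.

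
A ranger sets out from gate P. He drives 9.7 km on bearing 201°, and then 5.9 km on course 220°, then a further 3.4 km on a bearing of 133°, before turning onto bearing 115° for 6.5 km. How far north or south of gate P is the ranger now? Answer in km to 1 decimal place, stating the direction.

Leg 1 (201°, 9.7 km): east 9.7 sin 201° = -3.48, north 9.7 cos 201° = -9.06
Leg 2 (220°, 5.9 km): east 5.9 sin 220° = -3.79, north 5.9 cos 220° = -4.52
Leg 3 (133°, 3.4 km): east 3.4 sin 133° = 2.49, north 3.4 cos 133° = -2.32
Leg 4 (115°, 6.5 km): east 6.5 sin 115° = 5.89, north 6.5 cos 115° = -2.75
Net north component: -18.64 km.

18.6 km south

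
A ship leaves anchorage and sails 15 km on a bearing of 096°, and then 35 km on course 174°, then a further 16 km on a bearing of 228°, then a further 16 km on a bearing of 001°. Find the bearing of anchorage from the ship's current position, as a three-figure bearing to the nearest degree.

347°

Leg 1 (096°, 15 km): east 15 sin 96° = 14.92, north 15 cos 96° = -1.57
Leg 2 (174°, 35 km): east 35 sin 174° = 3.66, north 35 cos 174° = -34.81
Leg 3 (228°, 16 km): east 16 sin 228° = -11.89, north 16 cos 228° = -10.71
Leg 4 (001°, 16 km): east 16 sin 1° = 0.28, north 16 cos 1° = 16.00
Net displacement: 6.97 east, -31.08 north. Direction back to start is (-6.97, 31.08): bearing = atan2(-6.97, 31.08) mod 360° = 347.37° ≈ 347°.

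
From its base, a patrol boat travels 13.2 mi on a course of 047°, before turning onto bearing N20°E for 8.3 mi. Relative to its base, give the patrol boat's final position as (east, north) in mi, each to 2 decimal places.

(12.49, 16.80)

Leg 1 (047°, 13.2 mi): east 13.2 sin 47° = 9.65, north 13.2 cos 47° = 9.00
Leg 2 (N20°E, 8.3 mi): east 8.3 sin 20° = 2.84, north 8.3 cos 20° = 7.80
Summing: 12.49 mi east, 16.80 mi north → (12.49, 16.80).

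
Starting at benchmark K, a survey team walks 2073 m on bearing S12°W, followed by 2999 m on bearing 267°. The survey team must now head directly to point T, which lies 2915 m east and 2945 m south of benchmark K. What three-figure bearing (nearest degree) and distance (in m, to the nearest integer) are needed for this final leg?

097°, 6386 m

Leg 1 (S12°W, 2073 m): east 2073 sin 192° = -431.00, north 2073 cos 192° = -2027.70
Leg 2 (267°, 2999 m): east 2999 sin 267° = -2994.89, north 2999 cos 267° = -156.96
Current position: (-3425.89, -2184.66). Target: (2915, -2945). Remaining: Δeast = 6340.89, Δnorth = -760.34.
Bearing = atan2(6340.89, -760.34) mod 360° = 96.84°; distance = √((6340.89)² + (-760.34)²) = 6386.315 m.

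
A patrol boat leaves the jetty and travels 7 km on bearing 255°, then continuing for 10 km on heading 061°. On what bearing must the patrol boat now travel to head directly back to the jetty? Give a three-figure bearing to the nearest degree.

213°

Leg 1 (255°, 7 km): east 7 sin 255° = -6.76, north 7 cos 255° = -1.81
Leg 2 (061°, 10 km): east 10 sin 61° = 8.75, north 10 cos 61° = 4.85
Net displacement: 1.98 east, 3.04 north. Direction back to start is (-1.98, -3.04): bearing = atan2(-1.98, -3.04) mod 360° = 213.17° ≈ 213°.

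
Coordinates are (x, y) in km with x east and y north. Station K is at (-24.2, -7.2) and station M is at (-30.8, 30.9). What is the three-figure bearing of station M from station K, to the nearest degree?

350°

Δeast = -30.8 − -24.2 = -6.60; Δnorth = 30.9 − -7.2 = 38.10.
Bearing = atan2(Δeast, Δnorth) mod 360° = 350.17° ≈ 350°.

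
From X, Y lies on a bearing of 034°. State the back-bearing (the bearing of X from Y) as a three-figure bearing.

Back-bearing = 034° + 180° = 214°.

214°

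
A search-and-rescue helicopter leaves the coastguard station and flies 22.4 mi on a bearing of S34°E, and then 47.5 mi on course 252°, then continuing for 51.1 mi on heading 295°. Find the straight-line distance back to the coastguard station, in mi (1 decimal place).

Leg 1 (S34°E, 22.4 mi): east 22.4 sin 146° = 12.53, north 22.4 cos 146° = -18.57
Leg 2 (252°, 47.5 mi): east 47.5 sin 252° = -45.18, north 47.5 cos 252° = -14.68
Leg 3 (295°, 51.1 mi): east 51.1 sin 295° = -46.31, north 51.1 cos 295° = 21.60
Net: -78.96 east, -11.65 north. Distance = √((-78.96)² + (-11.65)²) = 79.817 mi.

79.8 mi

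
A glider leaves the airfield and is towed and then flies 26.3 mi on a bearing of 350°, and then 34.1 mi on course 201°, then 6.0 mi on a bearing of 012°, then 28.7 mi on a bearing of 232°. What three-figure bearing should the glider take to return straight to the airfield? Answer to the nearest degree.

Leg 1 (350°, 26.3 mi): east 26.3 sin 350° = -4.57, north 26.3 cos 350° = 25.90
Leg 2 (201°, 34.1 mi): east 34.1 sin 201° = -12.22, north 34.1 cos 201° = -31.84
Leg 3 (012°, 6.0 mi): east 6.0 sin 12° = 1.25, north 6.0 cos 12° = 5.87
Leg 4 (232°, 28.7 mi): east 28.7 sin 232° = -22.62, north 28.7 cos 232° = -17.67
Net displacement: -38.16 east, -17.74 north. Direction back to start is (38.16, 17.74): bearing = atan2(38.16, 17.74) mod 360° = 65.07° ≈ 065°.

065°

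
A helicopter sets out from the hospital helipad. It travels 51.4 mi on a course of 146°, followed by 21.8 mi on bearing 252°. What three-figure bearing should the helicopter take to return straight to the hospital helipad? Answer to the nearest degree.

351°

Leg 1 (146°, 51.4 mi): east 51.4 sin 146° = 28.74, north 51.4 cos 146° = -42.61
Leg 2 (252°, 21.8 mi): east 21.8 sin 252° = -20.73, north 21.8 cos 252° = -6.74
Net displacement: 8.01 east, -49.35 north. Direction back to start is (-8.01, 49.35): bearing = atan2(-8.01, 49.35) mod 360° = 350.78° ≈ 351°.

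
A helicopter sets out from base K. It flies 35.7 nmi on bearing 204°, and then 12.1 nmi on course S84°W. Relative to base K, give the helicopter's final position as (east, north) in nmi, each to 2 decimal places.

Leg 1 (204°, 35.7 nmi): east 35.7 sin 204° = -14.52, north 35.7 cos 204° = -32.61
Leg 2 (S84°W, 12.1 nmi): east 12.1 sin 264° = -12.03, north 12.1 cos 264° = -1.26
Summing: -26.55 nmi east, -33.88 nmi north → (-26.55, -33.88).

(-26.55, -33.88)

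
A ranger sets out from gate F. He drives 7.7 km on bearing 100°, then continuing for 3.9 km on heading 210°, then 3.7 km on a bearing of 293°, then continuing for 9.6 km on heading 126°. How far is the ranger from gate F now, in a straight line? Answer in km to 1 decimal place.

Leg 1 (100°, 7.7 km): east 7.7 sin 100° = 7.58, north 7.7 cos 100° = -1.34
Leg 2 (210°, 3.9 km): east 3.9 sin 210° = -1.95, north 3.9 cos 210° = -3.38
Leg 3 (293°, 3.7 km): east 3.7 sin 293° = -3.41, north 3.7 cos 293° = 1.45
Leg 4 (126°, 9.6 km): east 9.6 sin 126° = 7.77, north 9.6 cos 126° = -5.64
Net: 9.99 east, -8.91 north. Distance = √((9.99)² + (-8.91)²) = 13.390 km.

13.4 km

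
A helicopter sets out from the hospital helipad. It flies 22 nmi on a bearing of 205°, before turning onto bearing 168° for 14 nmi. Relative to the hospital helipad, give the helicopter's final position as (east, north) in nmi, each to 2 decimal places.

Leg 1 (205°, 22 nmi): east 22 sin 205° = -9.30, north 22 cos 205° = -19.94
Leg 2 (168°, 14 nmi): east 14 sin 168° = 2.91, north 14 cos 168° = -13.69
Summing: -6.39 nmi east, -33.63 nmi north → (-6.39, -33.63).

(-6.39, -33.63)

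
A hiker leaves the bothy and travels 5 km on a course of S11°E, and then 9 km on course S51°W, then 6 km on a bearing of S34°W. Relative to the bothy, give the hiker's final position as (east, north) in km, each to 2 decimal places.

Leg 1 (S11°E, 5 km): east 5 sin 169° = 0.95, north 5 cos 169° = -4.91
Leg 2 (S51°W, 9 km): east 9 sin 231° = -6.99, north 9 cos 231° = -5.66
Leg 3 (S34°W, 6 km): east 6 sin 214° = -3.36, north 6 cos 214° = -4.97
Summing: -9.40 km east, -15.55 km north → (-9.40, -15.55).

(-9.40, -15.55)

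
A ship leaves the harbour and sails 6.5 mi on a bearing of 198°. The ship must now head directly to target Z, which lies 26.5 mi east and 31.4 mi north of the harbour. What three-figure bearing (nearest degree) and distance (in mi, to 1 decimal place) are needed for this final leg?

Leg 1 (198°, 6.5 mi): east 6.5 sin 198° = -2.01, north 6.5 cos 198° = -6.18
Current position: (-2.01, -6.18). Target: (26.5, 31.4). Remaining: Δeast = 28.51, Δnorth = 37.58.
Bearing = atan2(28.51, 37.58) mod 360° = 37.18°; distance = √((28.51)² + (37.58)²) = 47.171 mi.

037°, 47.2 mi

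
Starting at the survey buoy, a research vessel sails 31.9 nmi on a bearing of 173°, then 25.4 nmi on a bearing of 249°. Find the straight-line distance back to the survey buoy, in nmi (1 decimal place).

45.3 nmi

Leg 1 (173°, 31.9 nmi): east 31.9 sin 173° = 3.89, north 31.9 cos 173° = -31.66
Leg 2 (249°, 25.4 nmi): east 25.4 sin 249° = -23.71, north 25.4 cos 249° = -9.10
Net: -19.83 east, -40.76 north. Distance = √((-19.83)² + (-40.76)²) = 45.330 nmi.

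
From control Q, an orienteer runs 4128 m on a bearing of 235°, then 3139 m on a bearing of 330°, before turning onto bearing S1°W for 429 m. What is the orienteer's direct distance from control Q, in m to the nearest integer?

Leg 1 (235°, 4128 m): east 4128 sin 235° = -3381.46, north 4128 cos 235° = -2367.72
Leg 2 (330°, 3139 m): east 3139 sin 330° = -1569.50, north 3139 cos 330° = 2718.45
Leg 3 (S1°W, 429 m): east 429 sin 181° = -7.49, north 429 cos 181° = -428.93
Net: -4958.45 east, -78.20 north. Distance = √((-4958.45)² + (-78.20)²) = 4959.063 m.

4959 m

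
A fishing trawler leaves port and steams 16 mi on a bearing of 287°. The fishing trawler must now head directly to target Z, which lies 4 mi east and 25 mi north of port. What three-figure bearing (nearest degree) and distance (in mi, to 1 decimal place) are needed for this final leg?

Leg 1 (287°, 16 mi): east 16 sin 287° = -15.30, north 16 cos 287° = 4.68
Current position: (-15.30, 4.68). Target: (4, 25). Remaining: Δeast = 19.30, Δnorth = 20.32.
Bearing = atan2(19.30, 20.32) mod 360° = 43.52°; distance = √((19.30)² + (20.32)²) = 28.027 mi.

044°, 28.0 mi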